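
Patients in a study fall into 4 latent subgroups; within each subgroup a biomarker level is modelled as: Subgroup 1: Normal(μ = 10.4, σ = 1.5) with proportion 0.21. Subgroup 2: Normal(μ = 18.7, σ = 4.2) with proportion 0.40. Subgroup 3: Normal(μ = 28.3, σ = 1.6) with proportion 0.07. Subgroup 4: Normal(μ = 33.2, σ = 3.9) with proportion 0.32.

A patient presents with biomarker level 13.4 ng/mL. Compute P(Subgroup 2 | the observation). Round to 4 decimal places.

Apply Bayes' rule: the posterior for each component is proportional to its prior times its likelihood at x.
Normal densities:
  f_1 = (1/(1.5·√(2π)))·exp(−(13.4−10.4)²/(2·1.5²)) = 0.265962·exp(-2.00000) = 0.035994
  f_2 = (1/(4.2·√(2π)))·exp(−(13.4−18.7)²/(2·4.2²)) = 0.094986·exp(-0.79620) = 0.0428425
  f_3 = (1/(1.6·√(2π)))·exp(−(13.4−28.3)²/(2·1.6²)) = 0.249339·exp(-43.36133) = 3.67455e-20
  f_4 = (1/(3.9·√(2π)))·exp(−(13.4−33.2)²/(2·3.9²)) = 0.102293·exp(-12.88757) = 2.58728e-07
Multiply by the mixture weights:
  w_1·f_1 = 0.21 × 0.035994 = 0.00755874
  w_2·f_2 = 0.40 × 0.0428425 = 0.017137
  w_3·f_3 = 0.07 × 3.67455e-20 = 2.57219e-21
  w_4·f_4 = 0.32 × 2.58728e-07 = 8.27929e-08
Sum: 0.00755874 + 0.017137 + 2.57219e-21 + 8.27929e-08 = 0.0246958
P(Subgroup 2 | 13.4 ng/mL) = 0.017137 / 0.0246958 ≈ 0.6939

0.6939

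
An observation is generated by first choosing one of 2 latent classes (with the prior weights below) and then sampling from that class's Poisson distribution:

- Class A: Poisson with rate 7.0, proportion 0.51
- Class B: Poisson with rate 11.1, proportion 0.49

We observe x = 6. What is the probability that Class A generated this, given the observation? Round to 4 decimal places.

By Bayes' theorem, P(k | x) = P(Z=k) f_k(x) / Σ_j P(Z=j) f_j(x).
Poisson probabilities:
  p_A = e^(−7.0)·7.0^6/6! = 0.149003
  p_B = e^(−11.1)·11.1^6/6! = 0.0392588
Multiply by the mixture weights:
  P(Z=A)·p_A = 0.51 × 0.149003 = 0.0759914
  P(Z=B)·p_B = 0.49 × 0.0392588 = 0.0192368
Marginal: 0.0759914 + 0.0192368 = 0.0952282
P(Class A | data) ≈ 0.7980

0.7980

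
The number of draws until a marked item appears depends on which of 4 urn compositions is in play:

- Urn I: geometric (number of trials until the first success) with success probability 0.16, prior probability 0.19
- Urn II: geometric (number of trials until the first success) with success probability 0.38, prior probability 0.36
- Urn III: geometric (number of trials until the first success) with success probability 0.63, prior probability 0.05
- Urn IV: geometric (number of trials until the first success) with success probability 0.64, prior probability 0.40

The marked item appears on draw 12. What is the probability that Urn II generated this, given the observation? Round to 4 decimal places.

0.1374

P(component k | x) = π_k·f_k(x) / marginal(x), where marginal(x) = Σ_j π_j·f_j(x).
Evaluate each component's likelihood at the observed value:
  f_I = 0.16·(1−0.16)^11 = 0.16·0.146917 = 0.0235067
  f_II = 0.38·(1−0.38)^11 = 0.38·0.00520366 = 0.00197739
  f_III = 0.63·(1−0.63)^11 = 0.63·1.77918e-05 = 1.12088e-05
  f_IV = 0.64·(1−0.64)^11 = 0.64·1.31622e-05 = 8.42379e-06
Prior × likelihood for each component:
  π_I·f_I = 0.19 × 0.0235067 = 0.00446628
  π_II·f_II = 0.36 × 0.00197739 = 0.00071186
  π_III·f_III = 0.05 × 1.12088e-05 = 5.60441e-07
  π_IV·f_IV = 0.40 × 8.42379e-06 = 3.36952e-06
Sum: 0.00446628 + 0.00071186 + 5.60441e-07 + 3.36952e-06 = 0.00518207
Responsibility of Urn II: 0.00071186 / 0.00518207 ≈ 0.1374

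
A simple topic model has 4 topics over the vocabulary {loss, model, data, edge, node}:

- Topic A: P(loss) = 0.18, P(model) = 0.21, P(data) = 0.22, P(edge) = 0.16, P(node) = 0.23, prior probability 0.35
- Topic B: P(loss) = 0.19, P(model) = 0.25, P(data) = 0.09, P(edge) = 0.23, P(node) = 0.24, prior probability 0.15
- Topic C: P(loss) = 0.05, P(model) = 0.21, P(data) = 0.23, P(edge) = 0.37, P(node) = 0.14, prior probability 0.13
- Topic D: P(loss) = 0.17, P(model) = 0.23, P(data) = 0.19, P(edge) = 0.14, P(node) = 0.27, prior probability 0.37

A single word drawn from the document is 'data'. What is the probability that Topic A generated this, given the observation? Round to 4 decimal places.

0.4038

Apply Bayes' rule: the posterior for each component is proportional to its prior times its likelihood at x.
Evaluate each component's likelihood at the observed value:
  p_A = P(data | comp) = 0.22
  p_B = P(data | comp) = 0.09
  p_C = P(data | comp) = 0.23
  p_D = P(data | comp) = 0.19
Multiply by the mixture weights:
  w_A·p_A = 0.35 × 0.22 = 0.077
  w_B·p_B = 0.15 × 0.09 = 0.0135
  w_C·p_C = 0.13 × 0.23 = 0.0299
  w_D·p_D = 0.37 × 0.19 = 0.0703
Normaliser: 0.077 + 0.0135 + 0.0299 + 0.0703 = 0.1907
P(Topic A | the observation) ≈ 0.4038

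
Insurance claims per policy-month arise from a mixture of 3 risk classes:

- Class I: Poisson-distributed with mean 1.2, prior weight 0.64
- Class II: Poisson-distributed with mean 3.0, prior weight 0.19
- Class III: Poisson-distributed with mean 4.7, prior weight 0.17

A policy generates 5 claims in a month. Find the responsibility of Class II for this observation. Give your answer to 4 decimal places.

P(component k | x) = π_k·f_k(x) / marginal(x), where marginal(x) = Σ_j π_j·f_j(x).
Evaluate each component's likelihood at the observed value:
  p_I = e^(−1.2)·1.2^5/5! = 0.00624556
  p_II = e^(−3.0)·3.0^5/5! = 0.100819
  p_III = e^(−4.7)·4.7^5/5! = 0.17383
Prior × likelihood for each component:
  π_I·p_I = 0.64 × 0.00624556 = 0.00399716
  π_II·p_II = 0.19 × 0.100819 = 0.0191556
  π_III·p_III = 0.17 × 0.17383 = 0.029551
Sum: 0.00399716 + 0.0191556 + 0.029551 = 0.0527038
P(Class II | x) ≈ 0.3635

0.3635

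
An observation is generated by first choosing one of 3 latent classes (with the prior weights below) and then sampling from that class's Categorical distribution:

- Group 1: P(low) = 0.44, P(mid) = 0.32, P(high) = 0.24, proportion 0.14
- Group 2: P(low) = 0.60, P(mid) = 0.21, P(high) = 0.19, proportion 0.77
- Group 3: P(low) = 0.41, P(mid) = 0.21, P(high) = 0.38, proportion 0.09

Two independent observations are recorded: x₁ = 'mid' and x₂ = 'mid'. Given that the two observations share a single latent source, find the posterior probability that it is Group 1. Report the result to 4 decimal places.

Posterior ∝ prior × likelihood, so P(k | x) ∝ w_k f_k(x); normalise over all components.
Since both observations come from the same component, the likelihood for component k is f_k(x₁)·f_k(x₂).
  L_1 = [P(mid | comp) = 0.32] × [0.32] = 0.1024
  L_2 = [P(mid | comp) = 0.21] × [0.21] = 0.0441
  L_3 = [P(mid | comp) = 0.21] × [0.21] = 0.0441
Prior × likelihood for each component:
  w_1·L_1 = 0.14 × 0.1024 = 0.014336
  w_2·L_2 = 0.77 × 0.0441 = 0.033957
  w_3·L_3 = 0.09 × 0.0441 = 0.003969
Marginal: 0.014336 + 0.033957 + 0.003969 = 0.052262
So the posterior for Group 1 is 0.014336 / 0.052262 ≈ 0.2743.

0.2743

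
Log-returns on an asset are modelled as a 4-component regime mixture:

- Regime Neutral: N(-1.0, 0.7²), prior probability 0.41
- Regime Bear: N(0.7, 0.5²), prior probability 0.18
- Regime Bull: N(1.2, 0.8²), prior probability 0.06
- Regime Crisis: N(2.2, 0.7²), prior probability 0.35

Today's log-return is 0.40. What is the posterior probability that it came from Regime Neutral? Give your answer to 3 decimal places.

0.179

Apply Bayes' rule: the posterior for each component is proportional to its prior times its likelihood at x.
Normal densities:
  f_Neutral = 0.07713
  f_Bear = 0.666449
  f_Bull = 0.302463
  f_Crisis = 0.0208921
Prior × likelihood for each component:
  w_Neutral·f_Neutral = 0.41 × 0.07713 = 0.0316233
  w_Bear·f_Bear = 0.18 × 0.666449 = 0.119961
  w_Bull·f_Bull = 0.06 × 0.302463 = 0.0181478
  w_Crisis·f_Crisis = 0.35 × 0.0208921 = 0.00731222
Normaliser: 0.0316233 + 0.119961 + 0.0181478 + 0.00731222 = 0.177044
Responsibility of Regime Neutral: 0.0316233 / 0.177044 ≈ 0.179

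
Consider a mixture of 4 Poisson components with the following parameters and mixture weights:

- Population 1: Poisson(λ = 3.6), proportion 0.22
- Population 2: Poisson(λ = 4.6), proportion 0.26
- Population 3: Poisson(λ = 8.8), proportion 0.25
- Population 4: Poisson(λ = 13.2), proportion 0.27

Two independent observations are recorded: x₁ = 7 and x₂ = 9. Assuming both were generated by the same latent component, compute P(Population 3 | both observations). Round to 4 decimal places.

The responsibility of component k is π_k f_k(x) divided by Σ_j π_j f_j(x).
Since both observations come from the same component, the likelihood for component k is f_k(x₁)·f_k(x₂).
  f_1 = [0.0424841] × [0.00764715] = 0.000324882
  f_2 = [0.08692] × [0.0255448] = 0.00222036
  f_3 = [0.122224] × [0.131459] = 0.0160674
  f_4 = [0.0256389] × [0.0620462] = 0.0015908
Weight by the priors:
  π_1·f_1 = 0.22 × 0.000324882 = 7.14741e-05
  π_2·f_2 = 0.26 × 0.00222036 = 0.000577292
  π_3·f_3 = 0.25 × 0.0160674 = 0.00401686
  π_4·f_4 = 0.27 × 0.0015908 = 0.000429515
Marginal: 7.14741e-05 + 0.000577292 + 0.00401686 + 0.000429515 = 0.00509514
So the posterior for Population 3 is 0.00401686 / 0.00509514 ≈ 0.7884.

0.7884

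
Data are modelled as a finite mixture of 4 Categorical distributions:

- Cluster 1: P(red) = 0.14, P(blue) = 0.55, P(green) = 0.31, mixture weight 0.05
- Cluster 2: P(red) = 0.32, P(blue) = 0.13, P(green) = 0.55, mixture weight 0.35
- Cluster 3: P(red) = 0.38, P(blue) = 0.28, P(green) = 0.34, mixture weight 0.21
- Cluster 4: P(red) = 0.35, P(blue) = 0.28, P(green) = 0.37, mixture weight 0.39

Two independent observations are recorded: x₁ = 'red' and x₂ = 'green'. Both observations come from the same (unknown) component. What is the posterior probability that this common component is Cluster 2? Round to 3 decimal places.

Posterior ∝ prior × likelihood, so P(k | x) ∝ P(Z=k) f_k(x); normalise over all components.
Since both observations come from the same component, the likelihood for component k is f_k(x₁)·f_k(x₂).
  p_1 = [0.14] × [0.31] = 0.0434
  p_2 = [0.32] × [0.55] = 0.176
  p_3 = [0.38] × [0.34] = 0.1292
  p_4 = [0.35] × [0.37] = 0.1295
Multiply by the mixture weights:
  P(Z=1)·p_1 = 0.05 × 0.0434 = 0.00217
  P(Z=2)·p_2 = 0.35 × 0.176 = 0.0616
  P(Z=3)·p_3 = 0.21 × 0.1292 = 0.027132
  P(Z=4)·p_4 = 0.39 × 0.1295 = 0.050505
Normaliser: 0.00217 + 0.0616 + 0.027132 + 0.050505 = 0.141407
Responsibility of Cluster 2: 0.0616 / 0.141407 ≈ 0.436

0.436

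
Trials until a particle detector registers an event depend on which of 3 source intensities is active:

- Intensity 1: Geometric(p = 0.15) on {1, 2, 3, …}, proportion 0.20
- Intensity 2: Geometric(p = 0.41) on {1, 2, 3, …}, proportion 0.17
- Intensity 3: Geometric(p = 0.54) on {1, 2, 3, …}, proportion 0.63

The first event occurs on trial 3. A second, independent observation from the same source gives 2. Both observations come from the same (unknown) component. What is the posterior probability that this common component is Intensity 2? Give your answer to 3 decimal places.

By Bayes' theorem, P(k | x) = π_k f_k(x) / Σ_j π_j f_j(x).
Since both observations come from the same component, the likelihood for component k is f_k(x₁)·f_k(x₂).
  L_1 = [0.108375] × [0.1275] = 0.0138178
  L_2 = [0.142721] × [0.2419] = 0.0345242
  L_3 = [0.114264] × [0.2484] = 0.0283832
Multiply by the mixture weights:
  π_1·L_1 = 0.20 × 0.0138178 = 0.00276356
  π_2·L_2 = 0.17 × 0.0345242 = 0.00586912
  π_3·L_3 = 0.63 × 0.0283832 = 0.0178814
Evidence: 0.00276356 + 0.00586912 + 0.0178814 = 0.0265141
P(Intensity 2 | x₁, x₂) ≈ 0.221

0.221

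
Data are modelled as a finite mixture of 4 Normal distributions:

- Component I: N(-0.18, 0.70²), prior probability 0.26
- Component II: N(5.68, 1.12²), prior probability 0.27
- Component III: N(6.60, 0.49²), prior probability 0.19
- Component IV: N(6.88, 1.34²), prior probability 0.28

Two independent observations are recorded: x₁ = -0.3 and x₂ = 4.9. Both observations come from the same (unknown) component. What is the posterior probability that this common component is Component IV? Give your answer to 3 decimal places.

0.219

By Bayes' theorem, P(k | x) = w_k f_k(x) / Σ_j w_j f_j(x).
Since both observations come from the same component, the likelihood for component k is f_k(x₁)·f_k(x₂).
  f_I = [(1/(0.70·√(2π)))·exp(−(-0.3−-0.18)²/(2·0.70²)) = 0.569918·exp(-0.01469) = 0.561604] × [2.08693e-12] = 1.17203e-12
  f_II = [(1/(1.12·√(2π)))·exp(−(-0.3−5.68)²/(2·1.12²)) = 0.356198·exp(-14.25399) = 2.29755e-07] × [0.279494] = 6.42151e-08
  f_III = [(1/(0.49·√(2π)))·exp(−(-0.3−6.60)²/(2·0.49²)) = 0.814168·exp(-99.14619) = 7.1133e-44] × [0.00198147] = 1.40948e-46
  f_IV = [(1/(1.34·√(2π)))·exp(−(-0.3−6.88)²/(2·1.34²)) = 0.297718·exp(-14.35520) = 1.73548e-07] × [0.0999309] = 1.73428e-08
Unnormalised posteriors:
  w_I·f_I = 0.26 × 1.17203e-12 = 3.04728e-13
  w_II·f_II = 0.27 × 6.42151e-08 = 1.73381e-08
  w_III·f_III = 0.19 × 1.40948e-46 = 2.67802e-47
  w_IV·f_IV = 0.28 × 1.73428e-08 = 4.85599e-09
Marginal: 3.04728e-13 + 1.73381e-08 + 2.67802e-47 + 4.85599e-09 = 2.21944e-08
P(Component IV | x₁,x₂) = 4.85599e-09 / 2.21944e-08 ≈ 0.219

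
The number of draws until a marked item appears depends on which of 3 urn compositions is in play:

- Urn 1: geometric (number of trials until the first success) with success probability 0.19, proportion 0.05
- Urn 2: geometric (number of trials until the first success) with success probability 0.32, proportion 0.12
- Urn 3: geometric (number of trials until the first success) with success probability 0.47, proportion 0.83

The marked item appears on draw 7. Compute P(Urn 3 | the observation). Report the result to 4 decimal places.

0.5716

Apply Bayes' rule: the posterior for each component is proportional to its prior times its likelihood at x.
Evaluate each component's likelihood at the observed value:
  L_1 = 0.0536616
  L_2 = 0.0316376
  L_3 = 0.0104172
Weight by the priors:
  π_1·L_1 = 0.05 × 0.0536616 = 0.00268308
  π_2·L_2 = 0.12 × 0.0316376 = 0.00379651
  π_3·L_3 = 0.83 × 0.0104172 = 0.00864632
Denominator: 0.00268308 + 0.00379651 + 0.00864632 = 0.0151259
So the posterior for Urn 3 is 0.00864632 / 0.0151259 ≈ 0.5716.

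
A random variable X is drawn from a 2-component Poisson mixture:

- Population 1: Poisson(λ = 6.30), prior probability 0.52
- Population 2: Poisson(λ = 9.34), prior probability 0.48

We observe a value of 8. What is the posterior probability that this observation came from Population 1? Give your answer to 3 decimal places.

P(component k | x) = π_k·f_k(x) / marginal(x), where marginal(x) = Σ_j π_j·f_j(x).
Evaluate each component's likelihood at the observed value:
  L_1 = 0.113018
  L_2 = 0.126166
Prior × likelihood for each component:
  π_1·L_1 = 0.52 × 0.113018 = 0.0587695
  π_2·L_2 = 0.48 × 0.126166 = 0.0605599
Marginal: 0.0587695 + 0.0605599 = 0.119329
P(Population 1 | 8) = 0.0587695 / 0.119329 ≈ 0.492

0.492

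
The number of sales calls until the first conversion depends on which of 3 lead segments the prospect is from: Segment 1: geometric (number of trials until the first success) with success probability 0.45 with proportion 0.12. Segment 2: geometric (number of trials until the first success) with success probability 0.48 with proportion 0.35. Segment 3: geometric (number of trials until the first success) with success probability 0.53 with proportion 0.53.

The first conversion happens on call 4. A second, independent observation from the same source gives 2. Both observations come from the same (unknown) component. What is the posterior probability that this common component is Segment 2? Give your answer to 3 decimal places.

Apply Bayes' rule: the posterior for each component is proportional to its prior times its likelihood at x.
Since both observations come from the same component, the likelihood for component k is f_k(x₁)·f_k(x₂).
  f_1 = [0.45·(1−0.45)^3 = 0.45·0.166375 = 0.0748688] × [0.2475] = 0.01853
  f_2 = [0.48·(1−0.48)^3 = 0.48·0.140608 = 0.0674918] × [0.2496] = 0.016846
  f_3 = [0.53·(1−0.53)^3 = 0.53·0.103823 = 0.0550262] × [0.2491] = 0.013707
Multiply by the mixture weights:
  π_1·f_1 = 0.12 × 0.01853 = 0.0022236
  π_2·f_2 = 0.35 × 0.016846 = 0.00589609
  π_3·f_3 = 0.53 × 0.013707 = 0.00726472
Marginal: 0.0022236 + 0.00589609 + 0.00726472 = 0.0153844
So the posterior for Segment 2 is 0.00589609 / 0.0153844 ≈ 0.383.

0.383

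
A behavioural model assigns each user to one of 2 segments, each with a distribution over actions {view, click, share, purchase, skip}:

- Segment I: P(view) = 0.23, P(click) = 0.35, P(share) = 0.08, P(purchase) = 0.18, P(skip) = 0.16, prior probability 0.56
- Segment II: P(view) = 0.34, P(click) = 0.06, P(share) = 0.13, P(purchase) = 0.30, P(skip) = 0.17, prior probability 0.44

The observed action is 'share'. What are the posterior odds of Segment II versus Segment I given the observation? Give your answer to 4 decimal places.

Since P(k|x) ∝ w_k f_k(x), the posterior odds are w_i f_i(x) / (w_j f_j(x)).
Evaluate each component's likelihood at the observed value:
  L_I = P(share | comp) = 0.08
  L_II = P(share | comp) = 0.13
0.0572 / 0.0448 ≈ 1.2768

1.2768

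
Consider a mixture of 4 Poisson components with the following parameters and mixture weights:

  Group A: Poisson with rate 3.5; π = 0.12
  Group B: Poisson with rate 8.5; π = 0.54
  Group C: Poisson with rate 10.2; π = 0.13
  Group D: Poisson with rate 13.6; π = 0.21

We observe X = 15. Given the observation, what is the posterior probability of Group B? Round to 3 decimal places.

0.227

By Bayes' theorem, P(k | x) = π_k f_k(x) / Σ_j π_j f_j(x).
Component likelihoods at x = 15:
  p_A = 3.34573e-06
  p_B = 0.0135919
  p_C = 0.038256
  p_D = 0.0955386
Multiply by the mixture weights:
  π_A·p_A = 0.12 × 3.34573e-06 = 4.01487e-07
  π_B·p_B = 0.54 × 0.0135919 = 0.00733964
  π_C·p_C = 0.13 × 0.038256 = 0.00497328
  π_D·p_D = 0.21 × 0.0955386 = 0.0200631
Evidence: 4.01487e-07 + 0.00733964 + 0.00497328 + 0.0200631 = 0.0323764
Responsibility of Group B: 0.00733964 / 0.0323764 ≈ 0.227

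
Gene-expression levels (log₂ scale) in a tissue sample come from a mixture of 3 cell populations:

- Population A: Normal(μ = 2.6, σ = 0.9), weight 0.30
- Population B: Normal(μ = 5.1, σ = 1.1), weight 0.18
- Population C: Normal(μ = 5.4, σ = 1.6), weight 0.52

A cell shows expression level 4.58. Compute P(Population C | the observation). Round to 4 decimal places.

By Bayes' theorem, P(k | x) = w_k f_k(x) / Σ_j w_j f_j(x).
Evaluate each component's likelihood at the observed value:
  f_A = 0.0394162
  f_B = 0.324333
  f_C = 0.218653
Prior × likelihood for each component:
  w_A·f_A = 0.30 × 0.0394162 = 0.0118249
  w_B·f_B = 0.18 × 0.324333 = 0.05838
  w_C·f_C = 0.52 × 0.218653 = 0.113699
Normaliser: 0.0118249 + 0.05838 + 0.113699 = 0.183904
So the posterior for Population C is 0.113699 / 0.183904 ≈ 0.6183.

0.6183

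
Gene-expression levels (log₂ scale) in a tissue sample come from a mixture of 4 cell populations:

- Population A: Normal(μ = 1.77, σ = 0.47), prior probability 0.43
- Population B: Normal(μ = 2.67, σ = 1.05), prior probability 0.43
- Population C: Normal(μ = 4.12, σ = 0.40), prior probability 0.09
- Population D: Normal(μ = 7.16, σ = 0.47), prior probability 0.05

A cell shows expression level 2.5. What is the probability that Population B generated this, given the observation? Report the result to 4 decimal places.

P(component k | x) = w_k·f_k(x) / marginal(x), where marginal(x) = Σ_j w_j·f_j(x).
Normal densities:
  f_A = (1/(0.47·√(2π)))·exp(−(2.5−1.77)²/(2·0.47²)) = 0.848813·exp(-1.20620) = 0.254077
  f_B = (1/(1.05·√(2π)))·exp(−(2.5−2.67)²/(2·1.05²)) = 0.379945·exp(-0.01311) = 0.374998
  f_C = (1/(0.40·√(2π)))·exp(−(2.5−4.12)²/(2·0.40²)) = 0.997356·exp(-8.20125) = 0.000273585
  f_D = (1/(0.47·√(2π)))·exp(−(2.5−7.16)²/(2·0.47²)) = 0.848813·exp(-49.15256) = 3.82057e-22
Weight by the priors:
  w_A·f_A = 0.43 × 0.254077 = 0.109253
  w_B·f_B = 0.43 × 0.374998 = 0.161249
  w_C·f_C = 0.09 × 0.000273585 = 2.46227e-05
  w_D·f_D = 0.05 × 3.82057e-22 = 1.91028e-23
Normaliser: 0.109253 + 0.161249 + 2.46227e-05 + 1.91028e-23 = 0.270527
P(Population B | x) ≈ 0.5961

0.5961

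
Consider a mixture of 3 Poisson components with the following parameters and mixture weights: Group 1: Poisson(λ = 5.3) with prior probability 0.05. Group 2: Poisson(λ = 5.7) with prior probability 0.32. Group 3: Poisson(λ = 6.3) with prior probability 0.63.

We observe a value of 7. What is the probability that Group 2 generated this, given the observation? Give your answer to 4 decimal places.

0.3015

Posterior ∝ prior × likelihood, so P(k | x) ∝ P(Z=k) f_k(x); normalise over all components.
Evaluate each component's likelihood at the observed value:
  f_1 = 0.116343
  f_2 = 0.129782
  f_3 = 0.143515
Multiply by the mixture weights:
  P(Z=1)·f_1 = 0.05 × 0.116343 = 0.00581714
  P(Z=2)·f_2 = 0.32 × 0.129782 = 0.0415303
  P(Z=3)·f_3 = 0.63 × 0.143515 = 0.0904146
Evidence: 0.00581714 + 0.0415303 + 0.0904146 = 0.137762
P(Group 2 | data) = 0.0415303 / 0.137762 ≈ 0.3015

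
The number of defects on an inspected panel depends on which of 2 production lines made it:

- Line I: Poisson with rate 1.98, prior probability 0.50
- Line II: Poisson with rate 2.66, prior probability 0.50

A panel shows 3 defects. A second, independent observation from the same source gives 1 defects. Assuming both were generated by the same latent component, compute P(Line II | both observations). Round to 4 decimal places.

By Bayes' theorem, P(k | x) = π_k f_k(x) / Σ_j π_j f_j(x).
Since both observations come from the same component, the likelihood for component k is f_k(x₁)·f_k(x₂).
  p_I = [0.178625] × [0.273377] = 0.0488319
  p_II = [0.219417] × [0.186062] = 0.0408252
Weight by the priors:
  π_I·p_I = 0.50 × 0.0488319 = 0.0244159
  π_II·p_II = 0.50 × 0.0408252 = 0.0204126
Sum: 0.0244159 + 0.0204126 = 0.0448286
P(Line II | data) = 0.0204126 / 0.0448286 ≈ 0.4553

0.4553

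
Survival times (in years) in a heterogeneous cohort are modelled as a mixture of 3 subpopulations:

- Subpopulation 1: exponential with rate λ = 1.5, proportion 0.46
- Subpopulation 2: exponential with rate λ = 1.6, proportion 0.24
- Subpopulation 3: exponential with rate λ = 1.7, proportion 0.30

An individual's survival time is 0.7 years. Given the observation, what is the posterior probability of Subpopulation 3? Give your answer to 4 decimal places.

0.2973

P(component k | x) = π_k·f_k(x) / marginal(x), where marginal(x) = Σ_j π_j·f_j(x).
Exponential densities:
  f_1 = 1.5·e^(−1.5·0.7) = 1.5·e^(−1.0500) = 0.524907
  f_2 = 1.6·e^(−1.6·0.7) = 1.6·e^(−1.1200) = 0.522048
  f_3 = 1.7·e^(−1.7·0.7) = 1.7·e^(−1.1900) = 0.517176
Unnormalised posteriors:
  π_1·f_1 = 0.46 × 0.524907 = 0.241457
  π_2·f_2 = 0.24 × 0.522048 = 0.125291
  π_3·f_3 = 0.30 × 0.517176 = 0.155153
Evidence: 0.241457 + 0.125291 + 0.155153 = 0.521901
P(Subpopulation 3 | the observation) = 0.155153 / 0.521901 ≈ 0.2973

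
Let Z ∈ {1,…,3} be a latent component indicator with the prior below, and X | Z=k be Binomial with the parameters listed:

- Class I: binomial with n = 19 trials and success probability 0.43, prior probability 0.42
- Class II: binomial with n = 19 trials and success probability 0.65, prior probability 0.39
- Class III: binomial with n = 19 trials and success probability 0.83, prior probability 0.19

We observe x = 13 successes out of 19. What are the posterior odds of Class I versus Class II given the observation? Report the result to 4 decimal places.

Since P(k|x) ∝ P(Z=k) f_k(x), the posterior odds are P(Z=i) f_i(x) / (P(Z=j) f_j(x)).
Evaluate each component's likelihood at the observed value:
  p_I = C(19,13)·0.43^13·0.57^6 = 27132·1.71826e-05·0.0342964 = 0.015989
  p_II = C(19,13)·0.65^13·0.35^6 = 27132·0.00369721·0.00183827 = 0.184401
  p_III = C(19,13)·0.83^13·0.17^6 = 27132·0.0887187·2.41376e-05 = 0.0581019
Posterior odds = (P(Z=I)·p_I) / (P(Z=II)·p_II) = (0.42·0.015989) / (0.39·0.184401) = 0.00671537 / 0.0719165 ≈ 0.0934

0.0934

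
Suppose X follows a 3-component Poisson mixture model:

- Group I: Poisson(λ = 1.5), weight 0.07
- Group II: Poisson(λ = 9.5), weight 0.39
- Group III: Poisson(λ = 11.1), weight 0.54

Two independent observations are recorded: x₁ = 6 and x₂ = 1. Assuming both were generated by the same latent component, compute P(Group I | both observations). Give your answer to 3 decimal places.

0.770

Apply Bayes' rule: the posterior for each component is proportional to its prior times its likelihood at x.
Since both observations come from the same component, the likelihood for component k is f_k(x₁)·f_k(x₂).
  L_I = [e^(−1.5)·1.5^6/6! = 0.00352999] × [0.334695] = 0.00118147
  L_II = [e^(−9.5)·9.5^6/6! = 0.0764208] × [0.000711092] = 5.43422e-05
  L_III = [e^(−11.1)·11.1^6/6! = 0.0392588] × [0.000167747] = 6.58553e-06
Weight by the priors:
  P(Z=I)·L_I = 0.07 × 0.00118147 = 8.27029e-05
  P(Z=II)·L_II = 0.39 × 5.43422e-05 = 2.11935e-05
  P(Z=III)·L_III = 0.54 × 6.58553e-06 = 3.55619e-06
Marginal: 8.27029e-05 + 2.11935e-05 + 3.55619e-06 = 0.000107453
So the posterior for Group I is 8.27029e-05 / 0.000107453 ≈ 0.770.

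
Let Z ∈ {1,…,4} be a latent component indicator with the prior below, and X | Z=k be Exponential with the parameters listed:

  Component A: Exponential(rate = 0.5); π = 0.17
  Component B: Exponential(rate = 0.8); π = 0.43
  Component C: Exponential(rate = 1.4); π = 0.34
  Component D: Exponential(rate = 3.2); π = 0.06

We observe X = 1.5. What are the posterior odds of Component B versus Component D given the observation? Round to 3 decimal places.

65.572

Only the two components matter; the odds are (P(Z=i) f_i(x)) / (P(Z=j) f_j(x)).
Component likelihoods at x = 1.5:
  L_A = 0.5·e^(−0.5·1.5) = 0.5·e^(−0.7500) = 0.236183
  L_B = 0.8·e^(−0.8·1.5) = 0.8·e^(−1.2000) = 0.240955
  L_C = 1.4·e^(−1.4·1.5) = 1.4·e^(−2.1000) = 0.171439
  L_D = 3.2·e^(−3.2·1.5) = 3.2·e^(−4.8000) = 0.0263352
0.103611 / 0.00158011 ≈ 65.572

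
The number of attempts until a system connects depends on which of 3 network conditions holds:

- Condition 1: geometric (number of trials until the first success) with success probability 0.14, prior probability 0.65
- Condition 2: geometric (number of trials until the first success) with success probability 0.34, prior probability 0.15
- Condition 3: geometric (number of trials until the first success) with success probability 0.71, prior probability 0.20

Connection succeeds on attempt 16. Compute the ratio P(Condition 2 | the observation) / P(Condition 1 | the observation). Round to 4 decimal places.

Only the two components matter; the odds are (π_i f_i(x)) / (π_j f_j(x)).
Evaluate each component's likelihood at the observed value:
  p_1 = 0.14·(1−0.14)^15 = 0.14·0.104106 = 0.0145749
  p_2 = 0.34·(1−0.34)^15 = 0.34·0.00196408 = 0.000667787
  p_3 = 0.71·(1−0.71)^15 = 0.71·8.62919e-09 = 6.12672e-09
Posterior odds = (π_2·p_2) / (π_1·p_1) = (0.15·0.000667787) / (0.65·0.0145749) = 0.000100168 / 0.00947367 ≈ 0.0106

0.0106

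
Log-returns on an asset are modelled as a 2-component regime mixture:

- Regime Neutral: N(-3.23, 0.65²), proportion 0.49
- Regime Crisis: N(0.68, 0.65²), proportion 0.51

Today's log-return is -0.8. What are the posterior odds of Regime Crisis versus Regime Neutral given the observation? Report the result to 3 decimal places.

84.425

The posterior odds equal the prior odds times the likelihood ratio: (π_i/π_j)·(f_i(x)/f_j(x)).
Component likelihoods at x = -0.8:
  p_Neutral = 0.000566404
  p_Crisis = 0.0459434
Odds = (0.51/0.49) × (0.0459434/0.000566404) = 1.04082 × 81.1142 ≈ 84.425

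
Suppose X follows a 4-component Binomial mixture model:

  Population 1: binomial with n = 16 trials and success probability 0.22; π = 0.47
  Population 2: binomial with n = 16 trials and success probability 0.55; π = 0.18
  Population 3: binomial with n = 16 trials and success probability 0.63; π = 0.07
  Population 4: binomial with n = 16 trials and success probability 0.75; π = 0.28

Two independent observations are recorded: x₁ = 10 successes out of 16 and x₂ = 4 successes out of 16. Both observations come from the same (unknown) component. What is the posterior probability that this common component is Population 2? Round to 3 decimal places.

P(component k | x) = w_k·f_k(x) / marginal(x), where marginal(x) = Σ_j w_j·f_j(x).
Since both observations come from the same component, the likelihood for component k is f_k(x₁)·f_k(x₂).
  f_1 = [C(16,10)·0.22^10·0.78^6 = 8008·2.65599e-07·0.2252 = 0.000478981] × [0.216221] = 0.000103566
  f_2 = [C(16,10)·0.55^10·0.45^6 = 8008·0.00253295·0.00830377 = 0.168433] × [0.0114834] = 0.00193419
  f_3 = [C(16,10)·0.63^10·0.37^6 = 8008·0.0098493·0.00256573 = 0.202367] × [0.00188736] = 0.000381939
  f_4 = [C(16,10)·0.75^10·0.25^6 = 8008·0.0563135·0.000244141 = 0.110097] × [3.43239e-05] = 3.77897e-06
Weight by the priors:
  w_1·f_1 = 0.47 × 0.000103566 = 4.86759e-05
  w_2·f_2 = 0.18 × 0.00193419 = 0.000348154
  w_3·f_3 = 0.07 × 0.000381939 = 2.67357e-05
  w_4·f_4 = 0.28 × 3.77897e-06 = 1.05811e-06
Denominator: 4.86759e-05 + 0.000348154 + 2.67357e-05 + 1.05811e-06 = 0.000424623
P(Population 2 | x₁, x₂) = 0.000348154 / 0.000424623 ≈ 0.820

0.820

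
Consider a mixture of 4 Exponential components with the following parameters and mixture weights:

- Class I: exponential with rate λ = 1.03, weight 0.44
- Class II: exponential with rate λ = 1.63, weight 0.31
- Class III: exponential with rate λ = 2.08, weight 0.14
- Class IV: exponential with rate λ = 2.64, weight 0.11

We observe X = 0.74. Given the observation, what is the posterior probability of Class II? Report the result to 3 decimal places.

Apply Bayes' rule: the posterior for each component is proportional to its prior times its likelihood at x.
Exponential densities:
  f_I = 1.03·e^(−1.03·0.74) = 1.03·e^(−0.7622) = 0.480638
  f_II = 1.63·e^(−1.63·0.74) = 1.63·e^(−1.2062) = 0.487912
  f_III = 2.08·e^(−2.08·0.74) = 2.08·e^(−1.5392) = 0.44627
  f_IV = 2.64·e^(−2.64·0.74) = 2.64·e^(−1.9536) = 0.374254
Multiply by the mixture weights:
  P(Z=I)·f_I = 0.44 × 0.480638 = 0.211481
  P(Z=II)·f_II = 0.31 × 0.487912 = 0.151253
  P(Z=III)·f_III = 0.14 × 0.44627 = 0.0624777
  P(Z=IV)·f_IV = 0.11 × 0.374254 = 0.0411679
Denominator: 0.211481 + 0.151253 + 0.0624777 + 0.0411679 = 0.466379
P(Class II | x) = 0.151253 / 0.466379 ≈ 0.324

0.324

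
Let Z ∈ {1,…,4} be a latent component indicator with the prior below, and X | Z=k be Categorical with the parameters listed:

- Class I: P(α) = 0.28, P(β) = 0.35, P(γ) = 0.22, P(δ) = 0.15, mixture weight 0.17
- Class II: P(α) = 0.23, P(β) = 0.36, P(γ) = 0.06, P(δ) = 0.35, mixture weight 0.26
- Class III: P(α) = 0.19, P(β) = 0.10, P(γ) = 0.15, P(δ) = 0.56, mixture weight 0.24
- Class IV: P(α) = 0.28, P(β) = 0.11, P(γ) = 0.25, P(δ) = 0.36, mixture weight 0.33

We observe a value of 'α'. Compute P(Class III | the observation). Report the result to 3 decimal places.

P(component k | x) = P(Z=k)·f_k(x) / marginal(x), where marginal(x) = Σ_j P(Z=j)·f_j(x).
Categorical probabilities:
  f_I = 0.28
  f_II = 0.23
  f_III = 0.19
  f_IV = 0.28
Unnormalised posteriors:
  P(Z=I)·f_I = 0.17 × 0.28 = 0.0476
  P(Z=II)·f_II = 0.26 × 0.23 = 0.0598
  P(Z=III)·f_III = 0.24 × 0.19 = 0.0456
  P(Z=IV)·f_IV = 0.33 × 0.28 = 0.0924
Denominator: 0.0476 + 0.0598 + 0.0456 + 0.0924 = 0.2454
P(Class III | data) = 0.0456 / 0.2454 ≈ 0.186

0.186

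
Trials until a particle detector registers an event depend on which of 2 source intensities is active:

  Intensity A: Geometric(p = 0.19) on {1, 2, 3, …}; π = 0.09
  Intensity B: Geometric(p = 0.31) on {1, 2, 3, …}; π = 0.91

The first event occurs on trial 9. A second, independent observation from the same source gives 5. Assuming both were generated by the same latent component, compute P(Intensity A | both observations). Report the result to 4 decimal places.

0.2028

Posterior ∝ prior × likelihood, so P(k | x) ∝ w_k f_k(x); normalise over all components.
Since both observations come from the same component, the likelihood for component k is f_k(x₁)·f_k(x₂).
  L_A = [0.0352074] × [0.0817888] = 0.00287957
  L_B = [0.0159277] × [0.0702681] = 0.00111921
Multiply by the mixture weights:
  w_A·L_A = 0.09 × 0.00287957 = 0.000259161
  w_B·L_B = 0.91 × 0.00111921 = 0.00101848
Denominator: 0.000259161 + 0.00101848 = 0.00127764
Responsibility of Intensity A: 0.000259161 / 0.00127764 ≈ 0.2028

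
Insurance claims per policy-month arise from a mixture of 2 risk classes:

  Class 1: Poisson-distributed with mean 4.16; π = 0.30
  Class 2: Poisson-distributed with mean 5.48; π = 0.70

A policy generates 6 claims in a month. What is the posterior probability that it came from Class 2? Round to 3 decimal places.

0.765

Posterior ∝ prior × likelihood, so P(k | x) ∝ P(Z=k) f_k(x); normalise over all components.
Evaluate each component's likelihood at the observed value:
  f_1 = 0.112347
  f_2 = 0.156826
Weight by the priors:
  P(Z=1)·f_1 = 0.30 × 0.112347 = 0.0337042
  P(Z=2)·f_2 = 0.70 × 0.156826 = 0.109778
Normaliser: 0.0337042 + 0.109778 = 0.143482
So the posterior for Class 2 is 0.109778 / 0.143482 ≈ 0.765.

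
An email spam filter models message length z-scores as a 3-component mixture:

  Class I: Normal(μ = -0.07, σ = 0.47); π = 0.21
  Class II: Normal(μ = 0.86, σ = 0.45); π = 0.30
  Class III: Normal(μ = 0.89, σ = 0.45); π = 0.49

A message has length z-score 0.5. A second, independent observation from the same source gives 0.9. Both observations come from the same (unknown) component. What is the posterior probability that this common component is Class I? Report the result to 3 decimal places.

0.019

Apply Bayes' rule: the posterior for each component is proportional to its prior times its likelihood at x.
Since both observations come from the same component, the likelihood for component k is f_k(x₁)·f_k(x₂).
  L_I = [(1/(0.47·√(2π)))·exp(−(0.5−-0.07)²/(2·0.47²)) = 0.848813·exp(-0.73540) = 0.406848] × [0.100901] = 0.0410514
  L_II = [(1/(0.45·√(2π)))·exp(−(0.5−0.86)²/(2·0.45²)) = 0.886538·exp(-0.32000) = 0.643759] × [0.883043] = 0.568467
  L_III = [(1/(0.45·√(2π)))·exp(−(0.5−0.89)²/(2·0.45²)) = 0.886538·exp(-0.37556) = 0.60897] × [0.88632] = 0.539742
Prior × likelihood for each component:
  π_I·L_I = 0.21 × 0.0410514 = 0.0086208
  π_II·L_II = 0.30 × 0.568467 = 0.17054
  π_III·L_III = 0.49 × 0.539742 = 0.264474
Marginal: 0.0086208 + 0.17054 + 0.264474 = 0.443634
Responsibility of Class I: 0.0086208 / 0.443634 ≈ 0.019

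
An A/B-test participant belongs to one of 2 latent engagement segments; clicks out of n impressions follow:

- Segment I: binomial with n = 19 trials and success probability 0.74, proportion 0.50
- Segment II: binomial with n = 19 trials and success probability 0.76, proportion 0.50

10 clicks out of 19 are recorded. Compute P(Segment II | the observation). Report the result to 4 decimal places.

Apply Bayes' rule: the posterior for each component is proportional to its prior times its likelihood at x.
Binomial probabilities:
  p_I = 0.0246971
  p_II = 0.0156894
Multiply by the mixture weights:
  w_I·p_I = 0.50 × 0.0246971 = 0.0123485
  w_II·p_II = 0.50 × 0.0156894 = 0.00784469
Sum: 0.0123485 + 0.00784469 = 0.0201932
P(Segment II | the observation) = 0.00784469 / 0.0201932 ≈ 0.3885

0.3885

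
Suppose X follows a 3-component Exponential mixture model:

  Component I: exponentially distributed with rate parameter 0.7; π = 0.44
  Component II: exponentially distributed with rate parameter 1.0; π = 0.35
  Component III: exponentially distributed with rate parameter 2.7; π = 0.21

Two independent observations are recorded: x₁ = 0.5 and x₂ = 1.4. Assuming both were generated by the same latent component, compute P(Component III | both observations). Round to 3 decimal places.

0.076

By Bayes' theorem, P(k | x) = π_k f_k(x) / Σ_j π_j f_j(x).
Since both observations come from the same component, the likelihood for component k is f_k(x₁)·f_k(x₂).
  f_I = [0.493282] × [0.262718] = 0.129594
  f_II = [0.606531] × [0.246597] = 0.149569
  f_III = [0.699949] × [0.0616213] = 0.0431317
Multiply by the mixture weights:
  π_I·f_I = 0.44 × 0.129594 = 0.0570213
  π_II·f_II = 0.35 × 0.149569 = 0.052349
  π_III·f_III = 0.21 × 0.0431317 = 0.00905766
Denominator: 0.0570213 + 0.052349 + 0.00905766 = 0.118428
P(Component III | data) = 0.00905766 / 0.118428 ≈ 0.076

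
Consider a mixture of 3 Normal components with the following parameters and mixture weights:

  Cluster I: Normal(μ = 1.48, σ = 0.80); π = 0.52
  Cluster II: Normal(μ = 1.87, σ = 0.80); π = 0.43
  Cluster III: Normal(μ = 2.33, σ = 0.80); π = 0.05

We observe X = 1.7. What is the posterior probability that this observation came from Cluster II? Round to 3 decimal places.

0.439

Posterior ∝ prior × likelihood, so P(k | x) ∝ π_k f_k(x); normalise over all components.
Normal densities:
  f_I = 0.480174
  f_II = 0.487545
  f_III = 0.365725
Weight by the priors:
  π_I·f_I = 0.52 × 0.480174 = 0.24969
  π_II·f_II = 0.43 × 0.487545 = 0.209644
  π_III·f_III = 0.05 × 0.365725 = 0.0182863
Evidence: 0.24969 + 0.209644 + 0.0182863 = 0.477621
So the posterior for Cluster II is 0.209644 / 0.477621 ≈ 0.439.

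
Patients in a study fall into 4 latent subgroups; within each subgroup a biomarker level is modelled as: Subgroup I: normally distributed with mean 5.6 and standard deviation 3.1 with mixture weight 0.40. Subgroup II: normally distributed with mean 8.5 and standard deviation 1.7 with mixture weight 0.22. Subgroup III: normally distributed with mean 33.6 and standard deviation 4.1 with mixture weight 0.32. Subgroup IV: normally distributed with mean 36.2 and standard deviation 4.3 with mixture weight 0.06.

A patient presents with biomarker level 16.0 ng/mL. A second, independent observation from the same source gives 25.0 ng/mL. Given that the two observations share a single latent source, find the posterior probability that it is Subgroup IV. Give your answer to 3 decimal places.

0.008

Posterior ∝ prior × likelihood, so P(k | x) ∝ w_k f_k(x); normalise over all components.
Since both observations come from the same component, the likelihood for component k is f_k(x₁)·f_k(x₂).
  p_I = [0.000462987] × [4.03023e-10] = 1.86595e-13
  p_II = [1.39309e-05] × [8.20898e-22] = 1.14359e-26
  p_III = [9.69899e-06] × [0.0107828] = 1.04582e-07
  p_IV = [1.49763e-06] × [0.00312083] = 4.67385e-09
Unnormalised posteriors:
  w_I·p_I = 0.40 × 1.86595e-13 = 7.46378e-14
  w_II·p_II = 0.22 × 1.14359e-26 = 2.51589e-27
  w_III·p_III = 0.32 × 1.04582e-07 = 3.34662e-08
  w_IV·p_IV = 0.06 × 4.67385e-09 = 2.80431e-10
Sum: 7.46378e-14 + 2.51589e-27 + 3.34662e-08 + 2.80431e-10 = 3.37467e-08
P(Subgroup IV | x) = 2.80431e-10 / 3.37467e-08 ≈ 0.008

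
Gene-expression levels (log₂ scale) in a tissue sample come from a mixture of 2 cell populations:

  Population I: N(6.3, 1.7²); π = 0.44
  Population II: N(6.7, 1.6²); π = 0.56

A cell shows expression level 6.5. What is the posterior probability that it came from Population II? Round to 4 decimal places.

Posterior ∝ prior × likelihood, so P(k | x) ∝ π_k f_k(x); normalise over all components.
Component likelihoods at x = 6.5:
  L_I = (1/(1.7·√(2π)))·exp(−(6.5−6.3)²/(2·1.7²)) = 0.234672·exp(-0.00692) = 0.233054
  L_II = (1/(1.6·√(2π)))·exp(−(6.5−6.7)²/(2·1.6²)) = 0.249339·exp(-0.00781) = 0.247399
Weight by the priors:
  π_I·L_I = 0.44 × 0.233054 = 0.102544
  π_II·L_II = 0.56 × 0.247399 = 0.138543
Normaliser: 0.102544 + 0.138543 = 0.241087
P(Population II | x) = 0.138543 / 0.241087 ≈ 0.5747

0.5747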